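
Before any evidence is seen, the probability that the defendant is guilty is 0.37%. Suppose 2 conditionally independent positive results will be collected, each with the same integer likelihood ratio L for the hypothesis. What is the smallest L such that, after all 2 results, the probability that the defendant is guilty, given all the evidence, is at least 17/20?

40

Prior odds = 0.0037/0.9963 = 37/9963.
Target odds = 0.85/0.15 = 17/3.
Need L² ≥ 17/3 ÷ (37/9963) = 56457/37.
39² = 1521 < 56457/37 ≤ 1600 = 40², so L = 40.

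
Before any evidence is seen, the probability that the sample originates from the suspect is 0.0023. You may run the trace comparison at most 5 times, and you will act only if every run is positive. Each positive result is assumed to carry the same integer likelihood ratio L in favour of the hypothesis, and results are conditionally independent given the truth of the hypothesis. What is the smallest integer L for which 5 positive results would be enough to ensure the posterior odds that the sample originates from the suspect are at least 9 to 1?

Prior odds = 0.0023/0.9977 = 23/9977.
Target odds = 9.
Need L⁵ ≥ 9 ÷ (23/9977) = 89793/23.
5⁵ = 3125 < 89793/23 ≤ 7776 = 6⁵, so L = 6.

6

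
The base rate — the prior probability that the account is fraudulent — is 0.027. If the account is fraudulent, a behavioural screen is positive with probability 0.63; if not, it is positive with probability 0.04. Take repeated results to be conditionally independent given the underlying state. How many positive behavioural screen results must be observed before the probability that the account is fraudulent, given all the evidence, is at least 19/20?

3

Prior odds: 0.027 ÷ 0.973 = 27/973.
Likelihood ratio of a positive = 0.63/0.04 = 15.75.
Target posterior odds = 0.95/0.05 = 19.
Need (27/973) × 15.75ⁿ ≥ 19, i.e. 15.75ⁿ ≥ 18487/27.
15.75² = 248.0625 falls short of 18487/27 but 15.75³ = 3906.984375 reaches it, so n = 3.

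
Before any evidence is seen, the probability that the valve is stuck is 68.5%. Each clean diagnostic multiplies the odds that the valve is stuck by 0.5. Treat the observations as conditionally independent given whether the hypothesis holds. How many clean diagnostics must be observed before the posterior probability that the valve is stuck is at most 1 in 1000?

Prior odds: 0.685 ÷ 0.315 = 137/63.
Likelihood ratio per clean diagnostic = 0.5.
Target posterior odds = 0.001/0.999 = 1/999.
Need (137/63) × 0.5ⁿ ≤ 1/999, i.e. 0.5ⁿ ≤ 7/15207.
0.5¹¹ = 1/2048 is still above 7/15207 but 0.5¹² = 1/4096 is at or below it, so n = 12.

12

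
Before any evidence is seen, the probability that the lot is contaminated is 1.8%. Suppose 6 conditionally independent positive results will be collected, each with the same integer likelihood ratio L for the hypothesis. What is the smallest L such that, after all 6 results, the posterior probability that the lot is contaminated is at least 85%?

Prior odds = 0.018/0.982 = 9/491.
Target odds = 0.85/0.15 = 17/3.
Need L⁶ ≥ 17/3 ÷ (9/491) = 8347/27.
2⁶ = 64 < 8347/27 ≤ 729 = 3⁶, so L = 3.

3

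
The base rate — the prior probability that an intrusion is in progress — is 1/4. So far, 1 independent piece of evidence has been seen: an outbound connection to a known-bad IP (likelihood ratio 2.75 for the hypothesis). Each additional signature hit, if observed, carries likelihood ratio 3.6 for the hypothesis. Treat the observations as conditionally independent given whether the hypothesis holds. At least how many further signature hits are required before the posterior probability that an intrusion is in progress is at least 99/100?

4

Prior odds = 0.25/0.75 = 1/3.
Bayes factor of the evidence already in hand = 2.75.
Odds after that evidence = (1/3) × 2.75 = 11/12.
Target odds = 0.99/0.01 = 99.
Need 3.6ⁿ ≥ 99 ÷ (11/12) = 108.
3.6³ = 46.656 falls short of 108 but 3.6⁴ = 167.9616 reaches it, so n = 4.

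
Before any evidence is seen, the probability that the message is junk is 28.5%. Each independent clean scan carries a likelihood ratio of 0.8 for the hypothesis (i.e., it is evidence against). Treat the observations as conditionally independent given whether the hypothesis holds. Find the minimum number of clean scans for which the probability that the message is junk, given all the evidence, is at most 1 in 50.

Prior odds: 0.285 ÷ 0.715 = 57/143.
Likelihood ratio per clean scan = 0.8.
Target odds: 0.02 ÷ 0.98 = 1/49.
Require 0.8ⁿ ≤ 1/49 ÷ (57/143) = 143/2793.
0.8¹³ ≈0.0549756 is still above 143/2793 but 0.8¹⁴ ≈0.0439805 is at or below it, so n = 14.

14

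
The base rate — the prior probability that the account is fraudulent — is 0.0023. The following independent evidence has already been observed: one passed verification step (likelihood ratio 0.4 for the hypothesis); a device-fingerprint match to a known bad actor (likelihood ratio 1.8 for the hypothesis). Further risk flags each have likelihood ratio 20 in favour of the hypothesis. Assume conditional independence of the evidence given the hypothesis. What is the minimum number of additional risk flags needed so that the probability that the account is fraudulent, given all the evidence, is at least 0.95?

Prior odds = 0.0023/0.9977 = 23/9977.
Combined Bayes factor of the evidence already in hand = 0.4 × 1.8 = 0.72.
Odds after that evidence = (23/9977) × 0.72 = 414/249425.
Target odds = 0.95/0.05 = 19.
Need 20ⁿ ≥ 19 ÷ (414/249425) = 4739075/414.
20³ = 8000 falls short of 4739075/414 but 20⁴ = 160000 reaches it, so n = 4.

4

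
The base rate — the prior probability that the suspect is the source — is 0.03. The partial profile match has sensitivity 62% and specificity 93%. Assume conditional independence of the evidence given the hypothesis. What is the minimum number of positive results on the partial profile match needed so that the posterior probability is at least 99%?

4

Prior odds = 0.03/0.97 = 3/97.
False-positive rate = 1 − 0.93 = 0.07; likelihood ratio of a positive = 0.62/0.07 = 62/7.
Target posterior odds = 0.99/0.01 = 99.
Need (3/97) × (62/7)ⁿ ≥ 99, i.e. (62/7)ⁿ ≥ 3201.
(62/7)³ = 238328/343 falls short of 3201 but (62/7)⁴ = 14776336/2401 reaches it, so n = 4.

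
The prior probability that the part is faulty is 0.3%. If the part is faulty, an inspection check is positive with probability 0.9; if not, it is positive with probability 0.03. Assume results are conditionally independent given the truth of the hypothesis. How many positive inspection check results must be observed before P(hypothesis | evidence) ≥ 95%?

3

Prior odds = 0.003/0.997 = 3/997.
Likelihood ratio of a positive = 0.9/0.03 = 30.
Target odds: 0.95 ÷ 0.05 = 19.
Require 30ⁿ ≥ 19 ÷ (3/997) = 18943/3.
30² = 900 falls short of 18943/3 but 30³ = 27000 reaches it, so n = 3.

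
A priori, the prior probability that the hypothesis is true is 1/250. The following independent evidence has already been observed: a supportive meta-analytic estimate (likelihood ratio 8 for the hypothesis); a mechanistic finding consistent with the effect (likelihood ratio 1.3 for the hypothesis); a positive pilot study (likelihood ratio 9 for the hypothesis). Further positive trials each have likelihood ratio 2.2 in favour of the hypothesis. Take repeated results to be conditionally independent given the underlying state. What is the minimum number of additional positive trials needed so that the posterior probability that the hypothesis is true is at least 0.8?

Prior odds = 0.004/0.996 = 1/249.
Combined Bayes factor of the evidence already in hand = 8 × 1.3 × 9 = 93.6.
Odds after that evidence = (1/249) × 93.6 = 156/415.
Target odds = 0.8/0.2 = 4.
Need 2.2ⁿ ≥ 4 ÷ (156/415) = 415/39.
2.2² = 4.84 falls short of 415/39 but 2.2³ = 10.648 reaches it, so n = 3.

3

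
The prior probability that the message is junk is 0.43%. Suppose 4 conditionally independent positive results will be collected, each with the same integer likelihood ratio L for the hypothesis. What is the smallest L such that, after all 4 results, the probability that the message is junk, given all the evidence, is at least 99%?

Prior odds = 0.0043/0.9957 = 43/9957.
Target odds = 0.99/0.01 = 99.
Need L⁴ ≥ 99 ÷ (43/9957) = 985743/43.
12⁴ = 20736 < 985743/43 ≤ 28561 = 13⁴, so L = 13.

13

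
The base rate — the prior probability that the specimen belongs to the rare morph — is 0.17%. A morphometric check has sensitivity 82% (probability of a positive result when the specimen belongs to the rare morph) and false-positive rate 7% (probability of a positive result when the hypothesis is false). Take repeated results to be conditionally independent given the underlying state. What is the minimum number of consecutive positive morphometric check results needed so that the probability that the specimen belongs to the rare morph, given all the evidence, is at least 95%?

4

Prior odds = 0.0017/0.9983 = 17/9983.
Likelihood ratio of a positive result = 0.82/0.07 = 82/7.
Target odds: 0.95 ÷ 0.05 = 19.
Require (82/7)ⁿ ≥ 19 ÷ (17/9983) = 189677/17.
(82/7)³ = 551368/343 falls short of 189677/17 but (82/7)⁴ = 45212176/2401 reaches it, so n = 4.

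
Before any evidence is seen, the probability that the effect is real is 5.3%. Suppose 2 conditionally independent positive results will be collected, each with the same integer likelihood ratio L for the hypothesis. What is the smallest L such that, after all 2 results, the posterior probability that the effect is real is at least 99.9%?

Prior odds = 0.053/0.947 = 53/947.
Target odds = 0.999/0.001 = 999.
Need L² ≥ 999 ÷ (53/947) = 946053/53.
133² = 17689 < 946053/53 ≤ 17956 = 134², so L = 134.

134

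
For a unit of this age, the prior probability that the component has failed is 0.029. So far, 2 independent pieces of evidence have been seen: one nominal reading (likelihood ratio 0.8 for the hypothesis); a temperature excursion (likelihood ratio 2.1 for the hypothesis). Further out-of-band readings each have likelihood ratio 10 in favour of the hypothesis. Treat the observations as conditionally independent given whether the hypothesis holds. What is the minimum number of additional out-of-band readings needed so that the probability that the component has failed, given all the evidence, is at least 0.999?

5

Prior odds = 0.029/0.971 = 29/971.
Combined Bayes factor of the evidence already in hand = 0.8 × 2.1 = 1.68.
Odds after that evidence = (29/971) × 1.68 = 1218/24275.
Target odds = 0.999/0.001 = 999.
Need 10ⁿ ≥ 999 ÷ (1218/24275) = 8083575/406.
10⁴ = 10000 falls short of 8083575/406 but 10⁵ = 100000 reaches it, so n = 5.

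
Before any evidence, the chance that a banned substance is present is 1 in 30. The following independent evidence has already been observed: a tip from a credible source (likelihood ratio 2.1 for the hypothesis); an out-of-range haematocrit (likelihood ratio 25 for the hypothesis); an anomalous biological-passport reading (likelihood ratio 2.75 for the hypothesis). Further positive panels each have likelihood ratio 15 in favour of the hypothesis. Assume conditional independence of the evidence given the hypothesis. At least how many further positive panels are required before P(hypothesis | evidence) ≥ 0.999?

2

Prior odds = (1/30)/(29/30) = 1/29.
Combined Bayes factor of the evidence already in hand = 2.1 × 25 × 2.75 = 144.375.
Odds after that evidence = (1/29) × 144.375 = 1155/232.
Target odds = 0.999/0.001 = 999.
Need 15ⁿ ≥ 999 ÷ (1155/232) = 77256/385.
15¹ = 15 falls short of 77256/385 but 15² = 225 reaches it, so n = 2.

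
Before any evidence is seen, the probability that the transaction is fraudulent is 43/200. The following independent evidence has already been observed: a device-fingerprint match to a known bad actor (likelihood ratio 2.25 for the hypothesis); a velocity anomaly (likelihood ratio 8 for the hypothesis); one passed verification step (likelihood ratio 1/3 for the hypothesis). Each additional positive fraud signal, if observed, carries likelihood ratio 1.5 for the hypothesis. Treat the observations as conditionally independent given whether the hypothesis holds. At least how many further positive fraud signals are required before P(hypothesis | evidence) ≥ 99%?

Prior odds = 0.215/0.785 = 43/157.
Combined Bayes factor of the evidence already in hand = 2.25 × 8 × (1/3) = 6.
Odds after that evidence = (43/157) × 6 = 258/157.
Target odds = 0.99/0.01 = 99.
Need 1.5ⁿ ≥ 99 ÷ (258/157) = 5181/86.
1.5¹⁰ = 59049/1024 falls short of 5181/86 but 1.5¹¹ = 177147/2048 reaches it, so n = 11.

11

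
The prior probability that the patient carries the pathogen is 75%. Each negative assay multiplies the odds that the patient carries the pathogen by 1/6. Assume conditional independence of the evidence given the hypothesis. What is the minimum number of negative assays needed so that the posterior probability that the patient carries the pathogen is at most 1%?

Prior odds: 0.75 ÷ 0.25 = 3.
Likelihood ratio per negative assay = 1/6.
Target posterior odds = 0.01/0.99 = 1/99.
Require (1/6)ⁿ ≤ 1/99 ÷ 3 = 1/297.
(1/6)³ = 1/216 is still above 1/297 but (1/6)⁴ = 1/1296 is at or below it, so n = 4.

4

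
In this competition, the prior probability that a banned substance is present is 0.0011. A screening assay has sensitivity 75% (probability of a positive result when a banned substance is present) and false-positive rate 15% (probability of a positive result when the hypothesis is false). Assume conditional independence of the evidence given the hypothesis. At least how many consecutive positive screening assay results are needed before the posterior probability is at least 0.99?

Prior odds: 0.0011 ÷ 0.9989 = 11/9989.
Likelihood ratio of a positive result = 0.75/0.15 = 5.
Target odds: 0.99 ÷ 0.01 = 99.
Need (11/9989) × 5ⁿ ≥ 99, i.e. 5ⁿ ≥ 89901.
5⁷ = 78125 falls short of 89901 but 5⁸ = 390625 reaches it, so n = 8.

8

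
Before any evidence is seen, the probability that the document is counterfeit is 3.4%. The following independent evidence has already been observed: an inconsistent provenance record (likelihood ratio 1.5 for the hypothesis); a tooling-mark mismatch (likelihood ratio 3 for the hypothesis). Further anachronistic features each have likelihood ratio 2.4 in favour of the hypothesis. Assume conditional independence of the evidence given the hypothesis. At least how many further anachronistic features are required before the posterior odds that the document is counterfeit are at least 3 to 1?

Prior odds = 0.034/0.966 = 17/483.
Combined Bayes factor of the evidence already in hand = 1.5 × 3 = 4.5.
Odds after that evidence = (17/483) × 4.5 = 51/322.
Target odds = 3.
Need 2.4ⁿ ≥ 3 ÷ (51/322) = 322/17.
2.4³ = 13.824 falls short of 322/17 but 2.4⁴ = 33.1776 reaches it, so n = 4.

4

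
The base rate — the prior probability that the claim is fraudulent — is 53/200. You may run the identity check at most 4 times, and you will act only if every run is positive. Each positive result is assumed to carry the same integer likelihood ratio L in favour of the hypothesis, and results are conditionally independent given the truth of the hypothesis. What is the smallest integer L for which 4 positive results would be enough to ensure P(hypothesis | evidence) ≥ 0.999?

Prior odds = 0.265/0.735 = 53/147.
Target odds = 0.999/0.001 = 999.
Need L⁴ ≥ 999 ÷ (53/147) = 146853/53.
7⁴ = 2401 < 146853/53 ≤ 4096 = 8⁴, so L = 8.

8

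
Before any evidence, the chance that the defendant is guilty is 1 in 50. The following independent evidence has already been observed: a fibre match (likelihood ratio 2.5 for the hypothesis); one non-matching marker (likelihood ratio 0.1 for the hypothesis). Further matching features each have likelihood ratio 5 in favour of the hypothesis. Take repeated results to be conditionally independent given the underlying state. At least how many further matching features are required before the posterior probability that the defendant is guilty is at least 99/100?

7

Prior odds = 0.02/0.98 = 1/49.
Combined Bayes factor of the evidence already in hand = 2.5 × 0.1 = 0.25.
Odds after that evidence = (1/49) × 0.25 = 1/196.
Target odds = 0.99/0.01 = 99.
Need 5ⁿ ≥ 99 ÷ (1/196) = 19404.
5⁶ = 15625 falls short of 19404 but 5⁷ = 78125 reaches it, so n = 7.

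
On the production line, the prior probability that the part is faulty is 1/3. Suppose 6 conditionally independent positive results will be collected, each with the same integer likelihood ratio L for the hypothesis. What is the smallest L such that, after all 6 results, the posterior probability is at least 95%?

2

Prior odds = (1/3)/(2/3) = 0.5.
Target odds = 0.95/0.05 = 19.
Need L⁶ ≥ 19 ÷ 0.5 = 38.
1⁶ = 1 < 38 ≤ 64 = 2⁶, so L = 2.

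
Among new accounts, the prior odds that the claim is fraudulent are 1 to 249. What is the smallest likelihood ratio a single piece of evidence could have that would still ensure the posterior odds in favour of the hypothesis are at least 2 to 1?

Prior odds = 1/249.
Target odds = 2.
Required Bayes factor = 2 ÷ (1/249) = 498.

498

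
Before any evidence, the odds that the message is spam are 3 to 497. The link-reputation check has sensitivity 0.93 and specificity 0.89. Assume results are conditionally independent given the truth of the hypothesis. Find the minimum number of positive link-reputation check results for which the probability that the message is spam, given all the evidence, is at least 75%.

Prior odds = 3/497.
False-positive rate = 1 − 0.89 = 0.11; likelihood ratio of a positive = 0.93/0.11 = 93/11.
Target posterior odds = 0.75/0.25 = 3.
Require (93/11)ⁿ ≥ 3 ÷ (3/497) = 497.
(93/11)² = 8649/121 falls short of 497 but (93/11)³ = 804357/1331 reaches it, so n = 3.

3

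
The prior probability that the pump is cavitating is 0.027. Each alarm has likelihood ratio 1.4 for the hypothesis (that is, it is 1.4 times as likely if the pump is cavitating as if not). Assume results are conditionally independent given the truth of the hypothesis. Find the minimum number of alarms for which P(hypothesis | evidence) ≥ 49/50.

23

Prior odds: 0.027 ÷ 0.973 = 27/973.
Likelihood ratio per alarm = 1.4.
Target odds: 0.98 ÷ 0.02 = 49.
Require 1.4ⁿ ≥ 49 ÷ (27/973) = 47677/27.
1.4²² ≈1639.9 falls short of 47677/27 but 1.4²³ ≈2295.86 reaches it, so n = 23.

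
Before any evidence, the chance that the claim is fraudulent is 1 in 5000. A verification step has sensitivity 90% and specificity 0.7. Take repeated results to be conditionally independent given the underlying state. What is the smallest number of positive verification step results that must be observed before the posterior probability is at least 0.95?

Prior odds: 0.0002 ÷ 0.9998 = 1/4999.
False-positive rate = 1 − 0.7 = 0.3; likelihood ratio of a positive = 0.9/0.3 = 3.
Target odds: 0.95 ÷ 0.05 = 19.
Require 3ⁿ ≥ 19 ÷ (1/4999) = 94981.
3¹⁰ = 59049 falls short of 94981 but 3¹¹ = 177147 reaches it, so n = 11.

11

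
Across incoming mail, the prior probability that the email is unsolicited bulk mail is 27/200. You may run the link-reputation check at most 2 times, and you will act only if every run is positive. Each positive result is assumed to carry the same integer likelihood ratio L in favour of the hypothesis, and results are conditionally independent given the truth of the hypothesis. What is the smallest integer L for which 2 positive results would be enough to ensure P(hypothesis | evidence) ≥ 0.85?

Prior odds = 0.135/0.865 = 27/173.
Target odds = 0.85/0.15 = 17/3.
Need L² ≥ 17/3 ÷ (27/173) = 2941/81.
6² = 36 < 2941/81 ≤ 49 = 7², so L = 7.

7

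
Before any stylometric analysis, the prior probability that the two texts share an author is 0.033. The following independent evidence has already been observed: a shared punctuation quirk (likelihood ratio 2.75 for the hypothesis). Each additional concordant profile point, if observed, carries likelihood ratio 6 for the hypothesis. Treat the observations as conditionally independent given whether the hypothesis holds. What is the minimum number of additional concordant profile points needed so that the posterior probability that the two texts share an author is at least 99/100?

Prior odds = 0.033/0.967 = 33/967.
Bayes factor of the evidence already in hand = 2.75.
Odds after that evidence = (33/967) × 2.75 = 363/3868.
Target odds = 0.99/0.01 = 99.
Need 6ⁿ ≥ 99 ÷ (363/3868) = 11604/11.
6³ = 216 falls short of 11604/11 but 6⁴ = 1296 reaches it, so n = 4.

4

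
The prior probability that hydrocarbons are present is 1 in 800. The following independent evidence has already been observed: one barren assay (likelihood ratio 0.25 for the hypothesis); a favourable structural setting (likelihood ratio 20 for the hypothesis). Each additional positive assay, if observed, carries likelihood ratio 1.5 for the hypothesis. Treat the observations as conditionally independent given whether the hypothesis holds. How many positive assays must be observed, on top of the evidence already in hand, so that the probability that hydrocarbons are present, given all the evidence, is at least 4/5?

16

Prior odds = 0.00125/0.99875 = 1/799.
Combined Bayes factor of the evidence already in hand = 0.25 × 20 = 5.
Odds after that evidence = (1/799) × 5 = 5/799.
Target odds = 0.8/0.2 = 4.
Need 1.5ⁿ ≥ 4 ÷ (5/799) = 639.2.
1.5¹⁵ = 14348907/32768 falls short of 639.2 but 1.5¹⁶ = 43046721/65536 reaches it, so n = 16.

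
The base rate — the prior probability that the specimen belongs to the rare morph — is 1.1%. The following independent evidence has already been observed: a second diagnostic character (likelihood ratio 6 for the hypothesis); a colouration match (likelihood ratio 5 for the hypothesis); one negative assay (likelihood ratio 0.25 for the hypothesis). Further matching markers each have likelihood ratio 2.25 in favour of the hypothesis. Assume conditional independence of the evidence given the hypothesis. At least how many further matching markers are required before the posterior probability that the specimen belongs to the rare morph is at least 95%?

Prior odds = 0.011/0.989 = 11/989.
Combined Bayes factor of the evidence already in hand = 6 × 5 × 0.25 = 7.5.
Odds after that evidence = (11/989) × 7.5 = 165/1978.
Target odds = 0.95/0.05 = 19.
Need 2.25ⁿ ≥ 19 ÷ (165/1978) = 37582/165.
2.25⁶ = 531441/4096 falls short of 37582/165 but 2.25⁷ = 4782969/16384 reaches it, so n = 7.

7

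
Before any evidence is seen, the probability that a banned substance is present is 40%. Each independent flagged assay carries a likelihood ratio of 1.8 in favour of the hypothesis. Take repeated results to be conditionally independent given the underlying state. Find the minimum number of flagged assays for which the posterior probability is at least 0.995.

Prior odds: 0.4 ÷ 0.6 = 2/3.
Likelihood ratio per flagged assay = 1.8.
Target posterior odds = 0.995/0.005 = 199.
Require 1.8ⁿ ≥ 199 ÷ (2/3) = 298.5.
1.8⁹ = 387420489/1953125 falls short of 298.5 but 1.8¹⁰ ≈357.047 reaches it, so n = 10.

10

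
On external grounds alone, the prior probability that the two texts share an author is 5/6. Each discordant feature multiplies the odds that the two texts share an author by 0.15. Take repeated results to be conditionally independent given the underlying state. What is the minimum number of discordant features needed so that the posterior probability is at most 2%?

3

Prior odds = (5/6)/(1/6) = 5.
Likelihood ratio per discordant feature = 0.15.
Target odds: 0.02 ÷ 0.98 = 1/49.
Need 5 × 0.15ⁿ ≤ 1/49, i.e. 0.15ⁿ ≤ 1/245.
0.15² = 0.0225 is still above 1/245 but 0.15³ = 0.003375 is at or below it, so n = 3.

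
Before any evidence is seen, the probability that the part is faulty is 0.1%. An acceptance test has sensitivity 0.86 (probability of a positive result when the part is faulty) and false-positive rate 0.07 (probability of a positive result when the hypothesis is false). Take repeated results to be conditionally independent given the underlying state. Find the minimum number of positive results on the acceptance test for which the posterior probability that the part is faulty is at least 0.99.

Prior odds = 0.001/0.999 = 1/999.
Likelihood ratio of a positive result = 0.86/0.07 = 86/7.
Target odds: 0.99 ÷ 0.01 = 99.
Need (1/999) × (86/7)ⁿ ≥ 99, i.e. (86/7)ⁿ ≥ 98901.
(86/7)⁴ = 54700816/2401 falls short of 98901 but (86/7)⁵ ≈279899 reaches it, so n = 5.

5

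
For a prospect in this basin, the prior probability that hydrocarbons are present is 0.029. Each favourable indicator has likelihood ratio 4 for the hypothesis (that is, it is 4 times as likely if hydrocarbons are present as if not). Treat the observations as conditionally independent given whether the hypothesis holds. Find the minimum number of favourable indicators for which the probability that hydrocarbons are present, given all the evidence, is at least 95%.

5

Prior odds = 0.029/0.971 = 29/971.
Likelihood ratio per favourable indicator = 4.
Target odds: 0.95 ÷ 0.05 = 19.
Need (29/971) × 4ⁿ ≥ 19, i.e. 4ⁿ ≥ 18449/29.
4⁴ = 256 falls short of 18449/29 but 4⁵ = 1024 reaches it, so n = 5.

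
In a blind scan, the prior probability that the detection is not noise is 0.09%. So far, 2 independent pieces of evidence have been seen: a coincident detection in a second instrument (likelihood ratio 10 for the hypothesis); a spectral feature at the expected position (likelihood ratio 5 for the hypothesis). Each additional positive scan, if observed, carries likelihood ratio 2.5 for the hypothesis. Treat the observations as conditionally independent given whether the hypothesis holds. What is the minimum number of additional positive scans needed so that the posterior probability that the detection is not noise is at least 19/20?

Prior odds = 0.0009/0.9991 = 9/9991.
Combined Bayes factor of the evidence already in hand = 10 × 5 = 50.
Odds after that evidence = (9/9991) × 50 = 450/9991.
Target odds = 0.95/0.05 = 19.
Need 2.5ⁿ ≥ 19 ÷ (450/9991) = 189829/450.
2.5⁶ = 244.140625 falls short of 189829/450 but 2.5⁷ = 610.3515625 reaches it, so n = 7.

7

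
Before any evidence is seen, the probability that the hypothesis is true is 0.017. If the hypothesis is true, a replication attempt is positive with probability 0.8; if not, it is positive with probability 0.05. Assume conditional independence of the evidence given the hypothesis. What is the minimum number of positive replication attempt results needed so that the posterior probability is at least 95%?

Prior odds: 0.017 ÷ 0.983 = 17/983.
Likelihood ratio of a positive = 0.8/0.05 = 16.
Target posterior odds = 0.95/0.05 = 19.
Need (17/983) × 16ⁿ ≥ 19, i.e. 16ⁿ ≥ 18677/17.
16² = 256 falls short of 18677/17 but 16³ = 4096 reaches it, so n = 3.

3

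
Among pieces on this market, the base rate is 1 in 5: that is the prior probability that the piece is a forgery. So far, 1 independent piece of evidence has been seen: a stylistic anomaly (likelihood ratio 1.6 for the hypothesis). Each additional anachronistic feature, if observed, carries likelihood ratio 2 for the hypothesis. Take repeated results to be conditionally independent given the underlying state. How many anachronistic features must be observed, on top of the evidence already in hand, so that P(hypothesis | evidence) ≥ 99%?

Prior odds = 0.2/0.8 = 0.25.
Bayes factor of the evidence already in hand = 1.6.
Odds after that evidence = 0.25 × 1.6 = 0.4.
Target odds = 0.99/0.01 = 99.
Need 2ⁿ ≥ 99 ÷ 0.4 = 247.5.
2⁷ = 128 falls short of 247.5 but 2⁸ = 256 reaches it, so n = 8.

8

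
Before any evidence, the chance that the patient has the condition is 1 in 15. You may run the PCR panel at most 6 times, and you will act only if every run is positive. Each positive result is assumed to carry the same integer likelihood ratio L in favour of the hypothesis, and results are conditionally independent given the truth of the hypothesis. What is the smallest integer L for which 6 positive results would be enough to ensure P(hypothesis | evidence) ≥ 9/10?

3

Prior odds = (1/15)/(14/15) = 1/14.
Target odds = 0.9/0.1 = 9.
Need L⁶ ≥ 9 ÷ (1/14) = 126.
2⁶ = 64 < 126 ≤ 729 = 3⁶, so L = 3.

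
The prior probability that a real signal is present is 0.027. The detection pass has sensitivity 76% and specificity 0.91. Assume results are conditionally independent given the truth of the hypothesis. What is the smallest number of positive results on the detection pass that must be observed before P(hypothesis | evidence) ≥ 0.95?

4

Prior odds: 0.027 ÷ 0.973 = 27/973.
False-positive rate = 1 − 0.91 = 0.09; likelihood ratio of a positive = 0.76/0.09 = 76/9.
Target posterior odds = 0.95/0.05 = 19.
Require (76/9)ⁿ ≥ 19 ÷ (27/973) = 18487/27.
(76/9)³ = 438976/729 falls short of 18487/27 but (76/9)⁴ = 33362176/6561 reaches it, so n = 4.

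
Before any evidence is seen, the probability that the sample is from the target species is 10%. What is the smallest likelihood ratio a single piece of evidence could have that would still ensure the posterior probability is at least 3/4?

27

Prior odds = 0.1/0.9 = 1/9.
Target odds = 0.75/0.25 = 3.
Required Bayes factor = 3 ÷ (1/9) = 27.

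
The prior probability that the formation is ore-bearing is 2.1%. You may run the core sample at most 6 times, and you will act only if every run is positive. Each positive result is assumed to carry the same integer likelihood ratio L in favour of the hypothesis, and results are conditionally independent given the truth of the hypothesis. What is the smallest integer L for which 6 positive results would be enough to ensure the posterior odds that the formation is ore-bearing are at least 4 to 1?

3

Prior odds = 0.021/0.979 = 21/979.
Target odds = 4.
Need L⁶ ≥ 4 ÷ (21/979) = 3916/21.
2⁶ = 64 < 3916/21 ≤ 729 = 3⁶, so L = 3.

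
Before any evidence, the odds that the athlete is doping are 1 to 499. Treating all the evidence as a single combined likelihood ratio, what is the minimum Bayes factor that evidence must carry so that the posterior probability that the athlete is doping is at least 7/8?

3493

Prior odds = 1/499.
Target odds = 0.875/0.125 = 7.
Required Bayes factor = 7 ÷ (1/499) = 3493.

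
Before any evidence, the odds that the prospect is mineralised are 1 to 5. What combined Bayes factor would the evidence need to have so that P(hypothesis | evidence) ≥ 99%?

495

Prior odds = 0.2.
Target odds = 0.99/0.01 = 99.
Required Bayes factor = 99 ÷ 0.2 = 495.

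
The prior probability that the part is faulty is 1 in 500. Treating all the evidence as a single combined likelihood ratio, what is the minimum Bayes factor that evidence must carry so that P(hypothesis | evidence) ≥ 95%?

Prior odds = 0.002/0.998 = 1/499.
Target odds = 0.95/0.05 = 19.
Required Bayes factor = 19 ÷ (1/499) = 9481.

9481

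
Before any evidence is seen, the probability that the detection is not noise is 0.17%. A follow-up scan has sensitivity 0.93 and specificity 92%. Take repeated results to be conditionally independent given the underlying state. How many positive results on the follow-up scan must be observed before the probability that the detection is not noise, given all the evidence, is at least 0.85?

4

Prior odds = 0.0017/0.9983 = 17/9983.
False-positive rate = 1 − 0.92 = 0.08; likelihood ratio of a positive = 0.93/0.08 = 11.625.
Target odds: 0.85 ÷ 0.15 = 17/3.
Require 11.625ⁿ ≥ 17/3 ÷ (17/9983) = 9983/3.
11.625³ = 804357/512 falls short of 9983/3 but 11.625⁴ = 74805201/4096 reaches it, so n = 4.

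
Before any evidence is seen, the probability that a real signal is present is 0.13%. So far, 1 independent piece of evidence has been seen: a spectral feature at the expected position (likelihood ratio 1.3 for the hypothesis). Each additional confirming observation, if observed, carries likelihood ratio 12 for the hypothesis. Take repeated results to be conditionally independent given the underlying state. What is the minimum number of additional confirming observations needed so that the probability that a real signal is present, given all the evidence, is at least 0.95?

4

Prior odds = 0.0013/0.9987 = 13/9987.
Bayes factor of the evidence already in hand = 1.3.
Odds after that evidence = (13/9987) × 1.3 = 169/99870.
Target odds = 0.95/0.05 = 19.
Need 12ⁿ ≥ 19 ÷ (169/99870) = 1897530/169.
12³ = 1728 falls short of 1897530/169 but 12⁴ = 20736 reaches it, so n = 4.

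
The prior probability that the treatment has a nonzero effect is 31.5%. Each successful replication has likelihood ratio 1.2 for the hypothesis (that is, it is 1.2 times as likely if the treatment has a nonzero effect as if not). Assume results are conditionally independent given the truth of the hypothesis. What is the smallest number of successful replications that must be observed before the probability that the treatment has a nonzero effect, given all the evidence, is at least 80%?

Prior odds: 0.315 ÷ 0.685 = 63/137.
Likelihood ratio per successful replication = 1.2.
Target odds: 0.8 ÷ 0.2 = 4.
Require 1.2ⁿ ≥ 4 ÷ (63/137) = 548/63.
1.2¹¹ = 362797056/48828125 falls short of 548/63 but 1.2¹² ≈8.9161 reaches it, so n = 12.

12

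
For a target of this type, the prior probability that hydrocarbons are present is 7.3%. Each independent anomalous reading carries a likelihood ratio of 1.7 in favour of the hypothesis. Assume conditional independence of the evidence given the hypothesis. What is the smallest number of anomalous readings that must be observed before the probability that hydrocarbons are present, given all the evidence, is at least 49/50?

13

Prior odds = 0.073/0.927 = 73/927.
Likelihood ratio per anomalous reading = 1.7.
Target odds: 0.98 ÷ 0.02 = 49.
Require 1.7ⁿ ≥ 49 ÷ (73/927) = 45423/73.
1.7¹² ≈582.622 falls short of 45423/73 but 1.7¹³ ≈990.458 reaches it, so n = 13.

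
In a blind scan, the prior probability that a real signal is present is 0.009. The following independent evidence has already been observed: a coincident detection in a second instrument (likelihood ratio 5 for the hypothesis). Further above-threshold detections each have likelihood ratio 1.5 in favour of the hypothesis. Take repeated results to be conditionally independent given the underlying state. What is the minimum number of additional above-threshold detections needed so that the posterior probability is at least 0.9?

Prior odds = 0.009/0.991 = 9/991.
Bayes factor of the evidence already in hand = 5.
Odds after that evidence = (9/991) × 5 = 45/991.
Target odds = 0.9/0.1 = 9.
Need 1.5ⁿ ≥ 9 ÷ (45/991) = 198.2.
1.5¹³ = 1594323/8192 falls short of 198.2 but 1.5¹⁴ = 4782969/16384 reaches it, so n = 14.

14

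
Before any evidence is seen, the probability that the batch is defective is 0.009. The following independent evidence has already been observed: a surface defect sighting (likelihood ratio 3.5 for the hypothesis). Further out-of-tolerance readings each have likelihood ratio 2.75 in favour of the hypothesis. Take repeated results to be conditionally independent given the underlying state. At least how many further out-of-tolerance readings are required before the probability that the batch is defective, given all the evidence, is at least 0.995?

Prior odds = 0.009/0.991 = 9/991.
Bayes factor of the evidence already in hand = 3.5.
Odds after that evidence = (9/991) × 3.5 = 63/1982.
Target odds = 0.995/0.005 = 199.
Need 2.75ⁿ ≥ 199 ÷ (63/1982) = 394418/63.
2.75⁸ = 214358881/65536 falls short of 394418/63 but 2.75⁹ ≈8994.86 reaches it, so n = 9.

9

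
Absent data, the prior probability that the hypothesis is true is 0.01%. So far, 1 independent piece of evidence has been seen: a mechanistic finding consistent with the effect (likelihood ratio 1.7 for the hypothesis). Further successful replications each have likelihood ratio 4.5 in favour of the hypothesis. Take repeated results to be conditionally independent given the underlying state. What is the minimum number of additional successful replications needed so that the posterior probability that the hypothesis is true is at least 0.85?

Prior odds = 0.0001/0.9999 = 1/9999.
Bayes factor of the evidence already in hand = 1.7.
Odds after that evidence = (1/9999) × 1.7 = 17/99990.
Target odds = 0.85/0.15 = 17/3.
Need 4.5ⁿ ≥ 17/3 ÷ (17/99990) = 33330.
4.5⁶ = 8303.765625 falls short of 33330 but 4.5⁷ = 4782969/128 reaches it, so n = 7.

7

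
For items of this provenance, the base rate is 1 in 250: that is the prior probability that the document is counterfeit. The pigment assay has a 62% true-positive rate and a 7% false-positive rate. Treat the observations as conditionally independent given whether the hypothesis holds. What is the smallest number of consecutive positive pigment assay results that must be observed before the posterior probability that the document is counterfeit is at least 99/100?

5

Prior odds: 0.004 ÷ 0.996 = 1/249.
Likelihood ratio of a positive result = 0.62/0.07 = 62/7.
Target odds: 0.99 ÷ 0.01 = 99.
Need (1/249) × (62/7)ⁿ ≥ 99, i.e. (62/7)ⁿ ≥ 24651.
(62/7)⁴ = 14776336/2401 falls short of 24651 but (62/7)⁵ = 916132832/16807 reaches it, so n = 5.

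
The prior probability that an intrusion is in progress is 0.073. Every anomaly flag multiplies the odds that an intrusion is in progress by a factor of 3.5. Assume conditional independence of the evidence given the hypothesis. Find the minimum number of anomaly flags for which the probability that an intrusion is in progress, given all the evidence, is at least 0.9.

4

Prior odds = 0.073/0.927 = 73/927.
Likelihood ratio per anomaly flag = 3.5.
Target posterior odds = 0.9/0.1 = 9.
Require 3.5ⁿ ≥ 9 ÷ (73/927) = 8343/73.
3.5³ = 42.875 falls short of 8343/73 but 3.5⁴ = 150.0625 reaches it, so n = 4.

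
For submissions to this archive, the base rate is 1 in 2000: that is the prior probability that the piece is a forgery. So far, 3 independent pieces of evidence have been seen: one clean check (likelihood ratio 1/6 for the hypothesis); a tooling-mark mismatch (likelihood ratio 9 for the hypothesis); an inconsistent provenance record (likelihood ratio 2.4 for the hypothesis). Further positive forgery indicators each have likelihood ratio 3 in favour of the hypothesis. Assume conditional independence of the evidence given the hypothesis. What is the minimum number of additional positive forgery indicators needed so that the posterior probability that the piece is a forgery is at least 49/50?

Prior odds = 0.0005/0.9995 = 1/1999.
Combined Bayes factor of the evidence already in hand = (1/6) × 9 × 2.4 = 3.6.
Odds after that evidence = (1/1999) × 3.6 = 18/9995.
Target odds = 0.98/0.02 = 49.
Need 3ⁿ ≥ 49 ÷ (18/9995) = 489755/18.
3⁹ = 19683 falls short of 489755/18 but 3¹⁰ = 59049 reaches it, so n = 10.

10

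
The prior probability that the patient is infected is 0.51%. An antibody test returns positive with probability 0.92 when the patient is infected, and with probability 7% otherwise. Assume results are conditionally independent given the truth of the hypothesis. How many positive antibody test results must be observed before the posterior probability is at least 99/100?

Prior odds: 0.0051 ÷ 0.9949 = 51/9949.
Likelihood ratio of a positive result = 0.92/0.07 = 92/7.
Target odds: 0.99 ÷ 0.01 = 99.
Need (51/9949) × (92/7)ⁿ ≥ 99, i.e. (92/7)ⁿ ≥ 328317/17.
(92/7)³ = 778688/343 falls short of 328317/17 but (92/7)⁴ = 71639296/2401 reaches it, so n = 4.

4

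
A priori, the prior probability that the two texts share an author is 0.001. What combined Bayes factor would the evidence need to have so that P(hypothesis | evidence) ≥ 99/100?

98901

Prior odds = 0.001/0.999 = 1/999.
Target odds = 0.99/0.01 = 99.
Required Bayes factor = 99 ÷ (1/999) = 98901.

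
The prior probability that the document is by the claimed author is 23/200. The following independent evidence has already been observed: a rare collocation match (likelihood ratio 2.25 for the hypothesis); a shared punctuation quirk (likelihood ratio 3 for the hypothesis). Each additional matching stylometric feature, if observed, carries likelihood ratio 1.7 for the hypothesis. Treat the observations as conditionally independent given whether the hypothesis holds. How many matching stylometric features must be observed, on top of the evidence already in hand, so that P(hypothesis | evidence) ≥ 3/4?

3

Prior odds = 0.115/0.885 = 23/177.
Combined Bayes factor of the evidence already in hand = 2.25 × 3 = 6.75.
Odds after that evidence = (23/177) × 6.75 = 207/236.
Target odds = 0.75/0.25 = 3.
Need 1.7ⁿ ≥ 3 ÷ (207/236) = 236/69.
1.7² = 2.89 falls short of 236/69 but 1.7³ = 4.913 reaches it, so n = 3.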